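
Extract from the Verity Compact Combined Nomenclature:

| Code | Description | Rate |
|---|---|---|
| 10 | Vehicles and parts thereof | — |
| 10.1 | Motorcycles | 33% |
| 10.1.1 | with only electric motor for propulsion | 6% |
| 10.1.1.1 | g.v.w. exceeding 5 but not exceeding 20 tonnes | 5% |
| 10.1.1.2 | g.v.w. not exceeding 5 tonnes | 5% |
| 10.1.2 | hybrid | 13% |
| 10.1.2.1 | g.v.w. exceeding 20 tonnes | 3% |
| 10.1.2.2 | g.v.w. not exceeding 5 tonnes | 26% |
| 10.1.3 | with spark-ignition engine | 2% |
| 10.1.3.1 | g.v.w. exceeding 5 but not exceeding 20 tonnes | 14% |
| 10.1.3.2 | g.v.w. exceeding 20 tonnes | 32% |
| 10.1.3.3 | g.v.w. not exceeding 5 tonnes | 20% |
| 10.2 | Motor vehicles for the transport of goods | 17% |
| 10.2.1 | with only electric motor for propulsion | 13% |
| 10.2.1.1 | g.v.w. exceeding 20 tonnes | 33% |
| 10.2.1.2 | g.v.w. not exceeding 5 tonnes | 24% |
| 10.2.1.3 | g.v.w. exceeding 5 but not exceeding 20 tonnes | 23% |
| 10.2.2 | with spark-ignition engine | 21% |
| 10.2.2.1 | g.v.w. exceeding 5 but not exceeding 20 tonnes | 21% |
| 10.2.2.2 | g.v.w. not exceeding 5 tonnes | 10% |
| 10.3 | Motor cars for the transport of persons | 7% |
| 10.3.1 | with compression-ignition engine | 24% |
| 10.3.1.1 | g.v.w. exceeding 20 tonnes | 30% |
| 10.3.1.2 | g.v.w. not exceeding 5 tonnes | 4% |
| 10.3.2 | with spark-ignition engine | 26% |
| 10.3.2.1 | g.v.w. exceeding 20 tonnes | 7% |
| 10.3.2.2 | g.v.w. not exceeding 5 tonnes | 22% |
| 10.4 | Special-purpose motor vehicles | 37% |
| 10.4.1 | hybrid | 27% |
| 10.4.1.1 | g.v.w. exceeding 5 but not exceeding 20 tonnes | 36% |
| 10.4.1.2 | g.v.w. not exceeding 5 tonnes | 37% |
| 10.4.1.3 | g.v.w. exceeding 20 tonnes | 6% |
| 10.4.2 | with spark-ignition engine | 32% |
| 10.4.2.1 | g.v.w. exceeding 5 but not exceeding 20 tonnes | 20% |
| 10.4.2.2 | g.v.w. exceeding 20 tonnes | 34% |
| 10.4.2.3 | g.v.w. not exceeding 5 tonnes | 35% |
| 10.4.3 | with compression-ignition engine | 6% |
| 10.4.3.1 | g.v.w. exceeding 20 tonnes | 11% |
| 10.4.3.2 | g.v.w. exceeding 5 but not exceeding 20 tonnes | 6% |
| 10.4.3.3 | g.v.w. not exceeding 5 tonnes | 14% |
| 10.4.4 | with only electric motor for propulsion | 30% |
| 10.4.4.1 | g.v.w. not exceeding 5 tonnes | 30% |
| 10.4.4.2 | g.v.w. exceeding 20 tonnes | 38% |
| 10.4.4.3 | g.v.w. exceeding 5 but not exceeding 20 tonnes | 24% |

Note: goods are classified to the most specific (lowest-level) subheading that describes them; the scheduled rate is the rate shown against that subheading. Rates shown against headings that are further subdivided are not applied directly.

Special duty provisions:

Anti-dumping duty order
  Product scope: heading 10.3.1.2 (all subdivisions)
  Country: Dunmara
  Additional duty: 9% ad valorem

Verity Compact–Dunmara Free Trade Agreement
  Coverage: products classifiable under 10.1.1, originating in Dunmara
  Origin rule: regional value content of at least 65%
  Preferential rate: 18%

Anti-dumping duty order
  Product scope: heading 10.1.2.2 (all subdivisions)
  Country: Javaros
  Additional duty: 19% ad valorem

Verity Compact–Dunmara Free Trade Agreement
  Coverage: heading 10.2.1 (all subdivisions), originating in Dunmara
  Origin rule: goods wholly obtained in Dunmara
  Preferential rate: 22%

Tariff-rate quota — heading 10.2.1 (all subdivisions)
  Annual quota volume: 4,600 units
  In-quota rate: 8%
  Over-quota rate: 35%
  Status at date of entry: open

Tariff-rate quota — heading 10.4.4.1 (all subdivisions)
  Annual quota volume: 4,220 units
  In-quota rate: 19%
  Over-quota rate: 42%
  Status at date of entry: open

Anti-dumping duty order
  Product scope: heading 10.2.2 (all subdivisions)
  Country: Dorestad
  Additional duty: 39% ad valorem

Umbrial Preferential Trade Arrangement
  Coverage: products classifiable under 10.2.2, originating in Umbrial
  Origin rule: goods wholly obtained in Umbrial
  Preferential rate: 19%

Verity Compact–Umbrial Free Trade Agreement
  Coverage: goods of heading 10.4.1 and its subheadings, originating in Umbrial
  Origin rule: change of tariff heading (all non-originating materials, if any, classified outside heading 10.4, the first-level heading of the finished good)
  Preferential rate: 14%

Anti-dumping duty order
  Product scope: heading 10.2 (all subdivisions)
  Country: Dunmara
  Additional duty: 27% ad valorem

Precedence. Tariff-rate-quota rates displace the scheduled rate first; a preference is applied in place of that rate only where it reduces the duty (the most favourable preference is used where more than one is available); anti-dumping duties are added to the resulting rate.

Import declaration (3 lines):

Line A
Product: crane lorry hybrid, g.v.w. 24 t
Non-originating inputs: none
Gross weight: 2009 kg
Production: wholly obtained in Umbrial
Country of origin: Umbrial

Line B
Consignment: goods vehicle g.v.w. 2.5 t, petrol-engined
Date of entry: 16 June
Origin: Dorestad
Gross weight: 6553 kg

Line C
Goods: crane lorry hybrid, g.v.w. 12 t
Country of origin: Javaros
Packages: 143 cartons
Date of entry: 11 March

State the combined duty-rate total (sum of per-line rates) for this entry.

Line A: crane lorry → 10.4; hybrid → 10.4.1; g.v.w. 24 t → 10.4.1.3. Scheduled 6%. Umbrial agreement on 10.2.2: 10.4.1.3 not covered; Umbrial agreement on 10.4.1: CTH met → 14% available; preference 14% not lower than 6% → no reduction. → 6%.
Line B: goods vehicle → 10.2; petrol-engined → 10.2.2; g.v.w. 2.5 t → 10.2.2.2. Scheduled 10%. anti-dumping (Dorestad, 10.2.2): +39%; total 10% + 39% = 49%. → 49%.
Line C: crane lorry → 10.4; hybrid → 10.4.1; g.v.w. 12 t → 10.4.1.1. Scheduled 36%. No special measure applies. → 36%.
Sum: 6% + 49% + 36% = 91%.

91%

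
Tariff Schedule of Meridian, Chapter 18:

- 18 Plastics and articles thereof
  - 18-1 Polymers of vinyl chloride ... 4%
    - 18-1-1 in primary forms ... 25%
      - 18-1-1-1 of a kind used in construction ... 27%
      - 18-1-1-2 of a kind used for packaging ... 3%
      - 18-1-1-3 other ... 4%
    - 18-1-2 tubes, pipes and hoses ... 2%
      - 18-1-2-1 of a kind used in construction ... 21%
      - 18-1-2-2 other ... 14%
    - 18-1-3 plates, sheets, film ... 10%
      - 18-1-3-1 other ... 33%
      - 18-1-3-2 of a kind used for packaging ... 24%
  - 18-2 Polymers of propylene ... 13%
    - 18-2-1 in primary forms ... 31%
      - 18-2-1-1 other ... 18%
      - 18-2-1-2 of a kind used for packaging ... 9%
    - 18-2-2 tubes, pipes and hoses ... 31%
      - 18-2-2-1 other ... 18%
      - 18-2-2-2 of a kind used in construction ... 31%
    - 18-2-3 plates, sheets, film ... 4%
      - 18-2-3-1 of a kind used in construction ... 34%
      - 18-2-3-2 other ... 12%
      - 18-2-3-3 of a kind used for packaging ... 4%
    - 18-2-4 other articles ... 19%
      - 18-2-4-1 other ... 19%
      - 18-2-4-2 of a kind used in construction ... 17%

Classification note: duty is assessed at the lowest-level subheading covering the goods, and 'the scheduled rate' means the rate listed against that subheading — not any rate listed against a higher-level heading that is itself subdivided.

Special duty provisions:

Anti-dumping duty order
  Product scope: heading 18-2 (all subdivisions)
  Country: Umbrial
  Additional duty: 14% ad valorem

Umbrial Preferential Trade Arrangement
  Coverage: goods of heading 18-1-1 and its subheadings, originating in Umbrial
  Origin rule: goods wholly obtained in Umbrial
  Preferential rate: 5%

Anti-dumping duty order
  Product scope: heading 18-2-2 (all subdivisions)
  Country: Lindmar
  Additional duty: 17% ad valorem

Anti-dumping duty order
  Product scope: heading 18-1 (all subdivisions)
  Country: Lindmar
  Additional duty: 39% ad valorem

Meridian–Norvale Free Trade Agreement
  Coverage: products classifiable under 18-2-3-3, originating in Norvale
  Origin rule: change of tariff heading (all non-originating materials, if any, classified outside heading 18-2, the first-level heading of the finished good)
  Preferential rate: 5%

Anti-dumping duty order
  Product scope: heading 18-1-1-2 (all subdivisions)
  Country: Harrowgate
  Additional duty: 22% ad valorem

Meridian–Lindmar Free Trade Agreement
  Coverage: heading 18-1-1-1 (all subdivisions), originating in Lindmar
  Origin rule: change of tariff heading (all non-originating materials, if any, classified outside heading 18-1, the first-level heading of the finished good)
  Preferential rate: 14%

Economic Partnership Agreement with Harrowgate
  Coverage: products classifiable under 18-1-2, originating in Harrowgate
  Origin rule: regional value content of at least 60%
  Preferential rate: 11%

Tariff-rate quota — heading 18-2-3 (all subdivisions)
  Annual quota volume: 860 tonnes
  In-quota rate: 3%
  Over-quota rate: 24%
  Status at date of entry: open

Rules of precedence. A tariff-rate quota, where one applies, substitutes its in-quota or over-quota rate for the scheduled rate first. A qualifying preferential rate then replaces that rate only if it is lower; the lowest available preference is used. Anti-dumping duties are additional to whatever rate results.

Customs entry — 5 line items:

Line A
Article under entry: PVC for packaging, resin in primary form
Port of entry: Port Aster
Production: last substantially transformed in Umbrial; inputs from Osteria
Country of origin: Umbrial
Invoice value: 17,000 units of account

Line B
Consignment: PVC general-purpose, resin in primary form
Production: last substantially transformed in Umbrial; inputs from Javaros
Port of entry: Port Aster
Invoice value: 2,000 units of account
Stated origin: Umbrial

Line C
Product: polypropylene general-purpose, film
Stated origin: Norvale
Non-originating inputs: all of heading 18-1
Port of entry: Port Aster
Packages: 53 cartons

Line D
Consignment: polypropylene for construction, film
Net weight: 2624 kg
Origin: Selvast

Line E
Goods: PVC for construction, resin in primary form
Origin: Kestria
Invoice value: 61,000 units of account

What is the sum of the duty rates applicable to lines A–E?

Line A: PVC → 18-1; resin in primary form → 18-1-1; for packaging → 18-1-1-2. Scheduled 3%. Umbrial agreement on 18-1-1: not wholly obtained. → 3%.
Line B: PVC → 18-1; resin in primary form → 18-1-1; general-purpose → 18-1-1-3. Scheduled 4%. Umbrial agreement on 18-1-1: not wholly obtained. → 4%.
Line C: polypropylene → 18-2; film → 18-2-3; general-purpose → 18-2-3-2. Scheduled 12%. quota on 18-2-3 open → in-quota 3%; Norvale agreement on 18-2-3-3: 18-2-3-2 not covered. → 3%.
Line D: polypropylene → 18-2; film → 18-2-3; for construction → 18-2-3-1. Scheduled 34%. quota on 18-2-3 open → in-quota 3%. → 3%.
Line E: PVC → 18-1; resin in primary form → 18-1-1; for construction → 18-1-1-1. Scheduled 27%. No special measure applies. → 27%.
Sum: 3% + 4% + 3% + 3% + 27% = 40%.

40%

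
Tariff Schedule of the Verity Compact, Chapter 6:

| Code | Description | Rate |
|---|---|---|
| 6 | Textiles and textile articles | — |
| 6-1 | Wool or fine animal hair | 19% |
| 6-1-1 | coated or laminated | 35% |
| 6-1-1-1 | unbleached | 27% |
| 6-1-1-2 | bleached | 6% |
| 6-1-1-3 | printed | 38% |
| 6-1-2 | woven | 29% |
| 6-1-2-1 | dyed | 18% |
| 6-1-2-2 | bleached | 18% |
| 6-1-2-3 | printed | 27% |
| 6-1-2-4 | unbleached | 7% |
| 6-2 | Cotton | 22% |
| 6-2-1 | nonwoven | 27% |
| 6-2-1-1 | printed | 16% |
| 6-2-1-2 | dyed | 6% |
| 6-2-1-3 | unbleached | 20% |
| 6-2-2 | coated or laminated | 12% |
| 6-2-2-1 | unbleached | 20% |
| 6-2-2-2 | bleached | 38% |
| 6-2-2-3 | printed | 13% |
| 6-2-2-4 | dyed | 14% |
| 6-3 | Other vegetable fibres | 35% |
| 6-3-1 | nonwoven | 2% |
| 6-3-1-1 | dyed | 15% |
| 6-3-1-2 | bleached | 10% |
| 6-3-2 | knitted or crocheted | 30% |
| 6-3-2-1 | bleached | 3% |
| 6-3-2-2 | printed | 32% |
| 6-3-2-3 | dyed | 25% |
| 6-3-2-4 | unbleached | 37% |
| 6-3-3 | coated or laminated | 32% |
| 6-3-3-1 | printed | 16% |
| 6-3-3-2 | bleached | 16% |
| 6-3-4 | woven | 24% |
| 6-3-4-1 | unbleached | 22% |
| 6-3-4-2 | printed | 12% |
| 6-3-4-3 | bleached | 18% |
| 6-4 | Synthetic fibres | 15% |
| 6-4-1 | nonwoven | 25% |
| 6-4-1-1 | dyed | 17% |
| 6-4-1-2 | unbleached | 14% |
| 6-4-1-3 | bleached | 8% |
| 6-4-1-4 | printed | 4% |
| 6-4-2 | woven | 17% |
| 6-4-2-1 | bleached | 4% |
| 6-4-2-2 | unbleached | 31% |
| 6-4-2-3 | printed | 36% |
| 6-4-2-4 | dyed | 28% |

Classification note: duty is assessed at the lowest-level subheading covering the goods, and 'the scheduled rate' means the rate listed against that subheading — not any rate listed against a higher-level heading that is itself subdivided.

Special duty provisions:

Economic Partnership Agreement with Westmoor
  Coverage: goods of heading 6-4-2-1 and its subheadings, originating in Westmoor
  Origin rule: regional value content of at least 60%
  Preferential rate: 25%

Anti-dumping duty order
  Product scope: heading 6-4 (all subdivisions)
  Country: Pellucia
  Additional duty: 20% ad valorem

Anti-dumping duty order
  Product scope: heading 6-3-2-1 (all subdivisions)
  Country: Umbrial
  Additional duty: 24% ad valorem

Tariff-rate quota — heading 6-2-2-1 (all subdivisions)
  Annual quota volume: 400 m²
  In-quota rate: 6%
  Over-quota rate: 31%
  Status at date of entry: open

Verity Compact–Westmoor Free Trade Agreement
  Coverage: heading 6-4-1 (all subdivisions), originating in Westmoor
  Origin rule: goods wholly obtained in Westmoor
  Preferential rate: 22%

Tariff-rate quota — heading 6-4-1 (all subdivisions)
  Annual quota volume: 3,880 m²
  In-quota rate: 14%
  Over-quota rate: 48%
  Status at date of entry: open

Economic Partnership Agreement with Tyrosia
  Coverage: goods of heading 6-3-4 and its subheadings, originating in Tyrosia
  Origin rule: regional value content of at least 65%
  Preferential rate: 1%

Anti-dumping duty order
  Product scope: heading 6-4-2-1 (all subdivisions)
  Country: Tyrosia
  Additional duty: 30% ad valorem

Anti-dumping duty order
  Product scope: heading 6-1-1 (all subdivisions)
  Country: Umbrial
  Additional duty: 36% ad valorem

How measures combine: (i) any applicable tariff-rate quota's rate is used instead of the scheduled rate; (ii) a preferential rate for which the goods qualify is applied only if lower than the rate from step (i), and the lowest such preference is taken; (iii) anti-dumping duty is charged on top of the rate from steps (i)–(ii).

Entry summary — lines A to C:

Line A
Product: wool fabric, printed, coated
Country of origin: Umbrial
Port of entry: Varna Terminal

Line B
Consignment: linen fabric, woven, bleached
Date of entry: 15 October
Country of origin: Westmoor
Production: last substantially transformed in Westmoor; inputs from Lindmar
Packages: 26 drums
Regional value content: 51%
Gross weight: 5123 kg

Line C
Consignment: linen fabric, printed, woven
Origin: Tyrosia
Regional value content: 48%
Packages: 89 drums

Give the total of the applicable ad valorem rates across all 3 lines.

104%

Line A: wool → 6-1; coated → 6-1-1; printed → 6-1-1-3. Scheduled 38%. anti-dumping (Umbrial, 6-1-1): +36%; total 38% + 36% = 74%. → 74%.
Line B: linen → 6-3; woven → 6-3-4; bleached → 6-3-4-3. Scheduled 18%. Westmoor agreement on 6-4-2-1: 6-3-4-3 not covered; Westmoor agreement on 6-4-1: 6-3-4-3 not covered. → 18%.
Line C: linen → 6-3; woven → 6-3-4; printed → 6-3-4-2. Scheduled 12%. Tyrosia agreement on 6-3-4: RVC < 65%. → 12%.
Sum: 74% + 18% + 12% = 104%.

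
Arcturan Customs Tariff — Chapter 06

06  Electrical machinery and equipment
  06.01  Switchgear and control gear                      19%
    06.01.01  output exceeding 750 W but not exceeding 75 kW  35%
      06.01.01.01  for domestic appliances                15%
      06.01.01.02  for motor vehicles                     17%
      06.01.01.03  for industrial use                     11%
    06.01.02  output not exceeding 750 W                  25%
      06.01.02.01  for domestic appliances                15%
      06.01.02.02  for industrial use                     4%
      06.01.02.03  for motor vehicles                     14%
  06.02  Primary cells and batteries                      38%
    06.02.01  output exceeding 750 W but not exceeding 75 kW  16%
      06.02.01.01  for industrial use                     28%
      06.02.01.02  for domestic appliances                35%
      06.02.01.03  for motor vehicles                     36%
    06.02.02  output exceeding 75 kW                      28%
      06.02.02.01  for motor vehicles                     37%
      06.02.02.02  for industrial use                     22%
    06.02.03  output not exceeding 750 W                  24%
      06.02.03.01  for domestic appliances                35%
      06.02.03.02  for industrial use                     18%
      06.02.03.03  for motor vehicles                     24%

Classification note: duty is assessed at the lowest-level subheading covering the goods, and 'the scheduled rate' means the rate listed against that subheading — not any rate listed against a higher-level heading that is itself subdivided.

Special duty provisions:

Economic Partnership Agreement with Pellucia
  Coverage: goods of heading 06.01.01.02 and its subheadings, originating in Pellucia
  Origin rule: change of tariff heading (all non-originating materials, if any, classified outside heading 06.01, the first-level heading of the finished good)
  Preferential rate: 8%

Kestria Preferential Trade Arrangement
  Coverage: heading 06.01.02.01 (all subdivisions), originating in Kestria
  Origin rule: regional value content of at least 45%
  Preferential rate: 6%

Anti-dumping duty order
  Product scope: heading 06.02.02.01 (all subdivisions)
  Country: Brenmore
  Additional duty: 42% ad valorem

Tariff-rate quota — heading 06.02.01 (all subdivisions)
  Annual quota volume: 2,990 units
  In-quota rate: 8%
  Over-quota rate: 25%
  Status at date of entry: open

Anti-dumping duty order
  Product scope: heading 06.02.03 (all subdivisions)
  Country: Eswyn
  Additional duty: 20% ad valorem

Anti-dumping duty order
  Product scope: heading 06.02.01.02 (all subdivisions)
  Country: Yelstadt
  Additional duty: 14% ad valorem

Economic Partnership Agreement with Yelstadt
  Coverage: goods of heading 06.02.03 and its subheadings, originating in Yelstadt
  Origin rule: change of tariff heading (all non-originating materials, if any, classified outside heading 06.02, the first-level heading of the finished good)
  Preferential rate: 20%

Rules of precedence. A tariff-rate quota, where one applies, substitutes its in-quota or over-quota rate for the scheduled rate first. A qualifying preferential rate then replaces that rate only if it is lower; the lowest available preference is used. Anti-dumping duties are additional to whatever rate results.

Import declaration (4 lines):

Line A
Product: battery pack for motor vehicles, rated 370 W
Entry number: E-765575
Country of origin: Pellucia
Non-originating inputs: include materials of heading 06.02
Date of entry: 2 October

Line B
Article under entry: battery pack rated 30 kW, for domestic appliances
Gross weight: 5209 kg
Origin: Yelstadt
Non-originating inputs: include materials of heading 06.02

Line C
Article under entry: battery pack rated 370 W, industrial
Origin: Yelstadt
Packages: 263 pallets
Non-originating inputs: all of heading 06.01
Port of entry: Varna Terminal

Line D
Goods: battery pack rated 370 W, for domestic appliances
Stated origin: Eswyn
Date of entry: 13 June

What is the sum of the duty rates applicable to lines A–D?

Line A: battery pack → 06.02; rated 370 W → 06.02.03; for motor vehicles → 06.02.03.03. Scheduled 24%. Pellucia agreement on 06.01.01.02: 06.02.03.03 not covered. → 24%.
Line B: battery pack → 06.02; rated 30 kW → 06.02.01; for domestic appliances → 06.02.01.02. Scheduled 35%. quota on 06.02.01 open → in-quota 8%; Yelstadt agreement on 06.02.03: 06.02.01.02 not covered; anti-dumping (Yelstadt, 06.02.01.02): +14%; total 8% + 14% = 22%. → 22%.
Line C: battery pack → 06.02; rated 370 W → 06.02.03; industrial → 06.02.03.02. Scheduled 18%. Yelstadt agreement on 06.02.03: CTH met → 20% available; preference 20% not lower than 18% → no reduction. → 18%.
Line D: battery pack → 06.02; rated 370 W → 06.02.03; for domestic appliances → 06.02.03.01. Scheduled 35%. anti-dumping (Eswyn, 06.02.03): +20%; total 35% + 20% = 55%. → 55%.
Sum: 24% + 22% + 18% + 55% = 119%.

119%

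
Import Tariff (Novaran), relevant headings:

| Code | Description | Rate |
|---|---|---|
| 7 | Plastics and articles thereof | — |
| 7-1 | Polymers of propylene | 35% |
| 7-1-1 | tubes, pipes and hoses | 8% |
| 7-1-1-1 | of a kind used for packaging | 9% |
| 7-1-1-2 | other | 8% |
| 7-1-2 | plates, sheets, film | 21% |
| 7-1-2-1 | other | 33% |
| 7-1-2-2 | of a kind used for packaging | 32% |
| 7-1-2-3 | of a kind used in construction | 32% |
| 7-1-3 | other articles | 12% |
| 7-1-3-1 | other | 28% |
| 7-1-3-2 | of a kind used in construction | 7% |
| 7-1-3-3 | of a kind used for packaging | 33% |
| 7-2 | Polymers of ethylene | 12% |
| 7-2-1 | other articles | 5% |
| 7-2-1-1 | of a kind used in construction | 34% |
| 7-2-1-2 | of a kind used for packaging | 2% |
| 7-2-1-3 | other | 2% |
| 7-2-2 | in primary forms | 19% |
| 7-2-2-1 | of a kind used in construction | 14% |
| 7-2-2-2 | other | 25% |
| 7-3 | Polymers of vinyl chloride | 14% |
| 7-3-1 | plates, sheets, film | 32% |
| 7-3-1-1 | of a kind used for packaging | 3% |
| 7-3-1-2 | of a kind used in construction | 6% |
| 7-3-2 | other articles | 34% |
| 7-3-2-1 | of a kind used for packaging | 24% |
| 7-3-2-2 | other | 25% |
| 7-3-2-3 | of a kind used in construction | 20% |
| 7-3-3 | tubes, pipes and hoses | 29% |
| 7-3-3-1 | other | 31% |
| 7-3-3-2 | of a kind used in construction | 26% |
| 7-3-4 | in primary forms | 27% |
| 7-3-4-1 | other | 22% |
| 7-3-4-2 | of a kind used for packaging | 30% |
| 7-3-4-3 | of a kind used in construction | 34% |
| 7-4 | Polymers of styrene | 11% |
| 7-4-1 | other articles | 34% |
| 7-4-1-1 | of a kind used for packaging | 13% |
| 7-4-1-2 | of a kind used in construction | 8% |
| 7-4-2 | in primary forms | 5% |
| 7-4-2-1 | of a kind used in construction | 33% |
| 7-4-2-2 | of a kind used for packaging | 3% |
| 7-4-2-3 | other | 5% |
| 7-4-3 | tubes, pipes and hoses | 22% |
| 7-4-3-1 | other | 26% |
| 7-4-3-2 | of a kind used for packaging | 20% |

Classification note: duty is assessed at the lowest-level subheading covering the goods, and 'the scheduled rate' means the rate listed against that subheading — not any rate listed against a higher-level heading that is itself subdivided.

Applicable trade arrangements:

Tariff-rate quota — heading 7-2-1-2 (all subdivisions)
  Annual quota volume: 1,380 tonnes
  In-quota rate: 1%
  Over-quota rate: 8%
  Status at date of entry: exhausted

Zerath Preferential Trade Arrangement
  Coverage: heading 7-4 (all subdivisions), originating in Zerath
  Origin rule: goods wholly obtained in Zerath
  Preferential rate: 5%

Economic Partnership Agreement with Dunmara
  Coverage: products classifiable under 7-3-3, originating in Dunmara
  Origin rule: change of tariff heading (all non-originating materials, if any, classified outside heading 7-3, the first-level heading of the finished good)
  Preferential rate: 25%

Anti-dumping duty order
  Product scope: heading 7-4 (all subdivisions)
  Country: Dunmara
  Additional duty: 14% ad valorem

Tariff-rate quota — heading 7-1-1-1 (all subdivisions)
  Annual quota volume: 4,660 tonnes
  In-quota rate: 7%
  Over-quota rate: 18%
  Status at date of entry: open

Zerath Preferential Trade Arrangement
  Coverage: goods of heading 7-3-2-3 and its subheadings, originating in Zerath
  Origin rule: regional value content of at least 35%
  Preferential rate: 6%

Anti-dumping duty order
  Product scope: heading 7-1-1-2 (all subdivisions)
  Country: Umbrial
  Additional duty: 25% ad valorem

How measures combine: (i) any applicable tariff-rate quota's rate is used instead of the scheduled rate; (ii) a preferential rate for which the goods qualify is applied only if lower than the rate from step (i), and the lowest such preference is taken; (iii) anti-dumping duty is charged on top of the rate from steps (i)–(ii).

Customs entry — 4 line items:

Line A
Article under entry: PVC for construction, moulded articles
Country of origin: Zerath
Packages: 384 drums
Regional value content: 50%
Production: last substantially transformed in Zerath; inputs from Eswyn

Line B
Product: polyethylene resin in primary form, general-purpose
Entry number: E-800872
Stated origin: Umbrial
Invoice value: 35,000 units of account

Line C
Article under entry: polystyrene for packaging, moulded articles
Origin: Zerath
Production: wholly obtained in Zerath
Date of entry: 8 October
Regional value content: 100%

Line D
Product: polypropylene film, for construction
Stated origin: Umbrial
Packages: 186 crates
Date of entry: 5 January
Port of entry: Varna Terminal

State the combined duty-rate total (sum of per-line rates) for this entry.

68%

Line A: PVC → 7-3; moulded articles → 7-3-2; for construction → 7-3-2-3. Scheduled 20%. Zerath agreement on 7-4: 7-3-2-3 not covered; Zerath agreement on 7-3-2-3: RVC ≥ 35% → 6% available; preferential 6%. → 6%.
Line B: polyethylene → 7-2; resin in primary form → 7-2-2; general-purpose → 7-2-2-2. Scheduled 25%. No special measure applies. → 25%.
Line C: polystyrene → 7-4; moulded articles → 7-4-1; for packaging → 7-4-1-1. Scheduled 13%. Zerath agreement on 7-4: wholly obtained → 5% available; Zerath agreement on 7-3-2-3: 7-4-1-1 not covered; preferential 5%. → 5%.
Line D: polypropylene → 7-1; film → 7-1-2; for construction → 7-1-2-3. Scheduled 32%. No special measure applies. → 32%.
Sum: 6% + 25% + 5% + 32% = 68%.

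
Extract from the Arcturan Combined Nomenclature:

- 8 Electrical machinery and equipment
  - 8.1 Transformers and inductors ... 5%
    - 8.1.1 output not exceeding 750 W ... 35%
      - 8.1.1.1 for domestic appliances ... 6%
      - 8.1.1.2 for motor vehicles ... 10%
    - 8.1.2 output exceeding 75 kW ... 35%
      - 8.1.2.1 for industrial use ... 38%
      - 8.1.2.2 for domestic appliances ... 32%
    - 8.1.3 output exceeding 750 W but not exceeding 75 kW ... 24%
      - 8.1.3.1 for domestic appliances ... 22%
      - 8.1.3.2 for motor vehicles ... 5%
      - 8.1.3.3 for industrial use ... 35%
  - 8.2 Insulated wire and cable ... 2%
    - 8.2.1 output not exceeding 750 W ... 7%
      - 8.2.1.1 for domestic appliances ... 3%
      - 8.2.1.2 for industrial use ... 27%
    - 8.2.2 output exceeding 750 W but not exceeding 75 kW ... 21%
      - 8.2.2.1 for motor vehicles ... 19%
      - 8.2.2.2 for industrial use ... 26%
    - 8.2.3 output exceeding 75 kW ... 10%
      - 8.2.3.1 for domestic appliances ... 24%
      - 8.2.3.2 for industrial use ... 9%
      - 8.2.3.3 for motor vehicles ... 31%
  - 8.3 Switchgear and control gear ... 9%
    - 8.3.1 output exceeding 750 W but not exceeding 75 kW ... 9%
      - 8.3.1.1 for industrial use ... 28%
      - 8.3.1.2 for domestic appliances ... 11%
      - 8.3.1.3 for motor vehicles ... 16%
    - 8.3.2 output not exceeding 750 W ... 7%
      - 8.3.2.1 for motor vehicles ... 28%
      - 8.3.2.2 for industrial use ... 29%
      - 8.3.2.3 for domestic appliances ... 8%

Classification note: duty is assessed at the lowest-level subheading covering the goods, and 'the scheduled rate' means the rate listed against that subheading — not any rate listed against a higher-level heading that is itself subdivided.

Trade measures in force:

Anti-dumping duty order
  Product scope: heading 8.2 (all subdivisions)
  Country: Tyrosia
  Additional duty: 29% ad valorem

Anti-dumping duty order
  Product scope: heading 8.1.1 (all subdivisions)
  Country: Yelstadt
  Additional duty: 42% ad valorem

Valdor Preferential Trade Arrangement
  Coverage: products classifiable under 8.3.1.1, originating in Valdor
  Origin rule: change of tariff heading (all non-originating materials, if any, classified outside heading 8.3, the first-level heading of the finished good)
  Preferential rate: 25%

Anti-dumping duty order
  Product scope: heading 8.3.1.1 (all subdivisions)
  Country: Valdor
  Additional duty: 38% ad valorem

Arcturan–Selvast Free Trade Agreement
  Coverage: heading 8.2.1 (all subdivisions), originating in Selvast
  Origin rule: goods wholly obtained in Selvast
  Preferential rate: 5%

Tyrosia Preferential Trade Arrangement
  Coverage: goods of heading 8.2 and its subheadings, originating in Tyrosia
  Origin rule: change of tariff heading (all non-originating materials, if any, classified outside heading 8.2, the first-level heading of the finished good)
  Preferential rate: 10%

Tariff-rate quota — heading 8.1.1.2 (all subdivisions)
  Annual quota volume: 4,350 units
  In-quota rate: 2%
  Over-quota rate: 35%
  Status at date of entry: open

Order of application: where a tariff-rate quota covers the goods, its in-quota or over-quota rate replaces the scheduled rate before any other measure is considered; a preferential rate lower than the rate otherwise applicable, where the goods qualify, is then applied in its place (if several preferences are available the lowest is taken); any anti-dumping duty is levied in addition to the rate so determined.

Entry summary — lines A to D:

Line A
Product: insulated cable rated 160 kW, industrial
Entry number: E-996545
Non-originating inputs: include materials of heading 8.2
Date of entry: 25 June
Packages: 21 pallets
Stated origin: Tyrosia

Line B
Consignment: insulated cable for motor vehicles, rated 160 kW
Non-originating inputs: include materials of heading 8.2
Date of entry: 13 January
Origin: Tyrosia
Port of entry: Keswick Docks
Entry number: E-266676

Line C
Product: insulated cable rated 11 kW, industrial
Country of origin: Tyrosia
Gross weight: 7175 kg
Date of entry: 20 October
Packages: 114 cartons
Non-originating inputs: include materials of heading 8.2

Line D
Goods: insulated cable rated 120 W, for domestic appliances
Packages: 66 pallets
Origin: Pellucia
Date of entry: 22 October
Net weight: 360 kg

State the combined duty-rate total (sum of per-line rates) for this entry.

Line A: insulated cable → 8.2; rated 160 kW → 8.2.3; industrial → 8.2.3.2. Scheduled 9%. Tyrosia agreement on 8.2: CTH not met; anti-dumping (Tyrosia, 8.2): +29%; total 9% + 29% = 38%. → 38%.
Line B: insulated cable → 8.2; rated 160 kW → 8.2.3; for motor vehicles → 8.2.3.3. Scheduled 31%. Tyrosia agreement on 8.2: CTH not met; anti-dumping (Tyrosia, 8.2): +29%; total 31% + 29% = 60%. → 60%.
Line C: insulated cable → 8.2; rated 11 kW → 8.2.2; industrial → 8.2.2.2. Scheduled 26%. Tyrosia agreement on 8.2: CTH not met; anti-dumping (Tyrosia, 8.2): +29%; total 26% + 29% = 55%. → 55%.
Line D: insulated cable → 8.2; rated 120 W → 8.2.1; for domestic appliances → 8.2.1.1. Scheduled 3%. No special measure applies. → 3%.
Sum: 38% + 60% + 55% + 3% = 156%.

156%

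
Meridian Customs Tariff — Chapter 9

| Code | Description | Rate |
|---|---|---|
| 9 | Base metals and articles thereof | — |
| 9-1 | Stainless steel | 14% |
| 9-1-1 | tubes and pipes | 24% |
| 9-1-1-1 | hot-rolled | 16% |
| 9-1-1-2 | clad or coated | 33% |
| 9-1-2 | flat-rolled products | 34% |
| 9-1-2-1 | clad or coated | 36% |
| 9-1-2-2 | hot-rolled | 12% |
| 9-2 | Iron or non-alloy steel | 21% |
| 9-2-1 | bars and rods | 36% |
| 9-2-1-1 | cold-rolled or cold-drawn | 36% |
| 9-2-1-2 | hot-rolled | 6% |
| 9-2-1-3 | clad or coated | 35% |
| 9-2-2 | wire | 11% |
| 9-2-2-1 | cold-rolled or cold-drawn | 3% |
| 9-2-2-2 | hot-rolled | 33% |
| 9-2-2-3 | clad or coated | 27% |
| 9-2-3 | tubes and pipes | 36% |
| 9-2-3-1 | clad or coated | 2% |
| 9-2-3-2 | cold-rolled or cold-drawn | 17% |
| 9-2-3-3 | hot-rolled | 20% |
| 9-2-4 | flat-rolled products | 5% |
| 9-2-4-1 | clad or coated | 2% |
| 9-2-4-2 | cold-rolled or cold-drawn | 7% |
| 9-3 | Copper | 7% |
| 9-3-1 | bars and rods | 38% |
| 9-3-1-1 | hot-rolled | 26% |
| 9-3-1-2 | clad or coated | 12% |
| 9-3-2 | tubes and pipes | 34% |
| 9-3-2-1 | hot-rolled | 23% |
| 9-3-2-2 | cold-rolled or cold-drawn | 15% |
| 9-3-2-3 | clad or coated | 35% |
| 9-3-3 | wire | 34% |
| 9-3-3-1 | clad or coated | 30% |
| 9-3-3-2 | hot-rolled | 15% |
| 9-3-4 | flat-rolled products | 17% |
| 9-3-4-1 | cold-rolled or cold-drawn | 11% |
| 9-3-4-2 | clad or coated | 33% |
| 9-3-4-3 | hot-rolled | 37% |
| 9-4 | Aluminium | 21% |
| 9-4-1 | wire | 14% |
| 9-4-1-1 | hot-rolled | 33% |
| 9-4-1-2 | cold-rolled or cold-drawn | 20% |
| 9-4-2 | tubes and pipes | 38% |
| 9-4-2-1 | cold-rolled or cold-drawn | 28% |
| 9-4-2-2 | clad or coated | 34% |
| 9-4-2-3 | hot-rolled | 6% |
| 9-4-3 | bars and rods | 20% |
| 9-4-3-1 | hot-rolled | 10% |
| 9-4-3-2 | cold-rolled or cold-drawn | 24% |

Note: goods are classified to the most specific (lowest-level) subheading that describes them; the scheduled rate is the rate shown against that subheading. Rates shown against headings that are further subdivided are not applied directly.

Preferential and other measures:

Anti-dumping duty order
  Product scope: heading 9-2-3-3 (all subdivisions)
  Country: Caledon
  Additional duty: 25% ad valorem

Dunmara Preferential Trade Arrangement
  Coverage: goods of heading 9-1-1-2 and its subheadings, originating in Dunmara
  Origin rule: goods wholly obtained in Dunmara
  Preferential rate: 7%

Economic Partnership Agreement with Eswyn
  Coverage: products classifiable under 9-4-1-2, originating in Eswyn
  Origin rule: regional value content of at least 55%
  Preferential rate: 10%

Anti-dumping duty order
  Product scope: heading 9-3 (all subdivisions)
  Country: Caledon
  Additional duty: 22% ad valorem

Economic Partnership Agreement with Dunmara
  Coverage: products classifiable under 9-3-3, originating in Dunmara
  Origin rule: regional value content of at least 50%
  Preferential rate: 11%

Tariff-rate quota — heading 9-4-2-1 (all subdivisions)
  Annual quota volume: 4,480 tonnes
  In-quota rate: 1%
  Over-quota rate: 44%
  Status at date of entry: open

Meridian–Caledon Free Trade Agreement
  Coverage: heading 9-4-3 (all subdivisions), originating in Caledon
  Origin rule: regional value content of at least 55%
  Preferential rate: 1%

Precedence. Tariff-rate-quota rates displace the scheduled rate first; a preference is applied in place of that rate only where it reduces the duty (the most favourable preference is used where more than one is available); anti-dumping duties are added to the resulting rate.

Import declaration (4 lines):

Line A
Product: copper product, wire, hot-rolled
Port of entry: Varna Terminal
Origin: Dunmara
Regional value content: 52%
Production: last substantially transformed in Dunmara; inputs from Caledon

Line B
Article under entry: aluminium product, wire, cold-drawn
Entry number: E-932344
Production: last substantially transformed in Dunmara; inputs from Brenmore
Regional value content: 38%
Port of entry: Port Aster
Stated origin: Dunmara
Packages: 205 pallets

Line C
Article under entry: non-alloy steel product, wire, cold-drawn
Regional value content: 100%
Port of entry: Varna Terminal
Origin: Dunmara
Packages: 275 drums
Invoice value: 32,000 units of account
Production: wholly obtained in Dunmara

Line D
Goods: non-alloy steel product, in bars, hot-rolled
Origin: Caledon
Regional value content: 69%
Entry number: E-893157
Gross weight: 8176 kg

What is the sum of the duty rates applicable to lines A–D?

Line A: copper → 9-3; wire → 9-3-3; hot-rolled → 9-3-3-2. Scheduled 15%. Dunmara agreement on 9-1-1-2: 9-3-3-2 not covered; Dunmara agreement on 9-3-3: RVC ≥ 50% → 11% available; preferential 11%. → 11%.
Line B: aluminium → 9-4; wire → 9-4-1; cold-drawn → 9-4-1-2. Scheduled 20%. Dunmara agreement on 9-1-1-2: 9-4-1-2 not covered; Dunmara agreement on 9-3-3: 9-4-1-2 not covered. → 20%.
Line C: non-alloy steel → 9-2; wire → 9-2-2; cold-drawn → 9-2-2-1. Scheduled 3%. Dunmara agreement on 9-1-1-2: 9-2-2-1 not covered; Dunmara agreement on 9-3-3: 9-2-2-1 not covered. → 3%.
Line D: non-alloy steel → 9-2; in bars → 9-2-1; hot-rolled → 9-2-1-2. Scheduled 6%. Caledon agreement on 9-4-3: 9-2-1-2 not covered. → 6%.
Sum: 11% + 20% + 3% + 6% = 40%.

40%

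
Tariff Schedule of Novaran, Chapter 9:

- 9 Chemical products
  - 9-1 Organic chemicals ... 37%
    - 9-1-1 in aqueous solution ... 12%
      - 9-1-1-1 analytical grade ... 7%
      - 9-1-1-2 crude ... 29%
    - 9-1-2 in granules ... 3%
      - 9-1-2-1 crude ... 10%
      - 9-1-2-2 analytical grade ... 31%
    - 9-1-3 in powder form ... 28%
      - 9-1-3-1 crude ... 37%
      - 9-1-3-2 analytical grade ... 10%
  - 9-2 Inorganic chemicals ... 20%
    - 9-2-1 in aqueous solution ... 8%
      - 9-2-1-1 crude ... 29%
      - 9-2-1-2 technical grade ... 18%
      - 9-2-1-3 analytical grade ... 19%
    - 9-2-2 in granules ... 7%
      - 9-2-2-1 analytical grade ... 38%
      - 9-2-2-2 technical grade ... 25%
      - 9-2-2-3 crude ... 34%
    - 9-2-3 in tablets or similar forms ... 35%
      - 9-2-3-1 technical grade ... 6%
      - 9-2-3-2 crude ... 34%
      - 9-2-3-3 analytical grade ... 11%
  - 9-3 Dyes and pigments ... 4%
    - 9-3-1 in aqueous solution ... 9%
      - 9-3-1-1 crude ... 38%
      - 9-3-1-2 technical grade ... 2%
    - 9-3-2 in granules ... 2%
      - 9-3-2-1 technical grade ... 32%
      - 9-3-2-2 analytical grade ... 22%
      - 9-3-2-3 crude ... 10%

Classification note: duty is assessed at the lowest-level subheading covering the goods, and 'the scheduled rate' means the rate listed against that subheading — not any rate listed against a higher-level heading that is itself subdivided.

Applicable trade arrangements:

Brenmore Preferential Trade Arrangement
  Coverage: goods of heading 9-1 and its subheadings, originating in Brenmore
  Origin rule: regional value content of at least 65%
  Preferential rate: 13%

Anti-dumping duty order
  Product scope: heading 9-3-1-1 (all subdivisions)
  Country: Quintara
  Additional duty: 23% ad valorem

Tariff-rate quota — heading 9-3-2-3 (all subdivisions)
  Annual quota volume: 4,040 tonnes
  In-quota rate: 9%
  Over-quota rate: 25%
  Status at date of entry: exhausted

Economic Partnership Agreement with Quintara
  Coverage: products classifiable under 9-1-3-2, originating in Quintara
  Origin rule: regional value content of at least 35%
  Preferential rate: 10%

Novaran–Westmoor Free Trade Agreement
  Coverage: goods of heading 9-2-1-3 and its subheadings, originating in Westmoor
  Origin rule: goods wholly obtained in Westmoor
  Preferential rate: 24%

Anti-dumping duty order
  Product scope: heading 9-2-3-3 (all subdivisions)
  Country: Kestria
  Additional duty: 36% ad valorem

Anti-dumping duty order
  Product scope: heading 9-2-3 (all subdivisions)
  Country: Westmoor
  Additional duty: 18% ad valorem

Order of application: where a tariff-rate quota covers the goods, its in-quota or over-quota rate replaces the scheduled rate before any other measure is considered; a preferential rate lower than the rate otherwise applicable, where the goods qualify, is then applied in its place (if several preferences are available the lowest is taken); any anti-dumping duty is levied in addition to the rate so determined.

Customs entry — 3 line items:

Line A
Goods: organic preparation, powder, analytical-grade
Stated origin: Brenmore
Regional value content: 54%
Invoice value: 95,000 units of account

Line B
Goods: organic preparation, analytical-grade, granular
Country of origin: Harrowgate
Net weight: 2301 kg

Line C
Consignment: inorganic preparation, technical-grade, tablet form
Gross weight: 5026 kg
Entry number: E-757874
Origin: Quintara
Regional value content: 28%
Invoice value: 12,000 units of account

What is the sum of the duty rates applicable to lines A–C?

Line A: organic → 9-1; powder → 9-1-3; analytical-grade → 9-1-3-2. Scheduled 10%. Brenmore agreement on 9-1: RVC < 65%. → 10%.
Line B: organic → 9-1; granular → 9-1-2; analytical-grade → 9-1-2-2. Scheduled 31%. No special measure applies. → 31%.
Line C: inorganic → 9-2; tablet form → 9-2-3; technical-grade → 9-2-3-1. Scheduled 6%. Quintara agreement on 9-1-3-2: 9-2-3-1 not covered. → 6%.
Sum: 10% + 31% + 6% = 47%.

47%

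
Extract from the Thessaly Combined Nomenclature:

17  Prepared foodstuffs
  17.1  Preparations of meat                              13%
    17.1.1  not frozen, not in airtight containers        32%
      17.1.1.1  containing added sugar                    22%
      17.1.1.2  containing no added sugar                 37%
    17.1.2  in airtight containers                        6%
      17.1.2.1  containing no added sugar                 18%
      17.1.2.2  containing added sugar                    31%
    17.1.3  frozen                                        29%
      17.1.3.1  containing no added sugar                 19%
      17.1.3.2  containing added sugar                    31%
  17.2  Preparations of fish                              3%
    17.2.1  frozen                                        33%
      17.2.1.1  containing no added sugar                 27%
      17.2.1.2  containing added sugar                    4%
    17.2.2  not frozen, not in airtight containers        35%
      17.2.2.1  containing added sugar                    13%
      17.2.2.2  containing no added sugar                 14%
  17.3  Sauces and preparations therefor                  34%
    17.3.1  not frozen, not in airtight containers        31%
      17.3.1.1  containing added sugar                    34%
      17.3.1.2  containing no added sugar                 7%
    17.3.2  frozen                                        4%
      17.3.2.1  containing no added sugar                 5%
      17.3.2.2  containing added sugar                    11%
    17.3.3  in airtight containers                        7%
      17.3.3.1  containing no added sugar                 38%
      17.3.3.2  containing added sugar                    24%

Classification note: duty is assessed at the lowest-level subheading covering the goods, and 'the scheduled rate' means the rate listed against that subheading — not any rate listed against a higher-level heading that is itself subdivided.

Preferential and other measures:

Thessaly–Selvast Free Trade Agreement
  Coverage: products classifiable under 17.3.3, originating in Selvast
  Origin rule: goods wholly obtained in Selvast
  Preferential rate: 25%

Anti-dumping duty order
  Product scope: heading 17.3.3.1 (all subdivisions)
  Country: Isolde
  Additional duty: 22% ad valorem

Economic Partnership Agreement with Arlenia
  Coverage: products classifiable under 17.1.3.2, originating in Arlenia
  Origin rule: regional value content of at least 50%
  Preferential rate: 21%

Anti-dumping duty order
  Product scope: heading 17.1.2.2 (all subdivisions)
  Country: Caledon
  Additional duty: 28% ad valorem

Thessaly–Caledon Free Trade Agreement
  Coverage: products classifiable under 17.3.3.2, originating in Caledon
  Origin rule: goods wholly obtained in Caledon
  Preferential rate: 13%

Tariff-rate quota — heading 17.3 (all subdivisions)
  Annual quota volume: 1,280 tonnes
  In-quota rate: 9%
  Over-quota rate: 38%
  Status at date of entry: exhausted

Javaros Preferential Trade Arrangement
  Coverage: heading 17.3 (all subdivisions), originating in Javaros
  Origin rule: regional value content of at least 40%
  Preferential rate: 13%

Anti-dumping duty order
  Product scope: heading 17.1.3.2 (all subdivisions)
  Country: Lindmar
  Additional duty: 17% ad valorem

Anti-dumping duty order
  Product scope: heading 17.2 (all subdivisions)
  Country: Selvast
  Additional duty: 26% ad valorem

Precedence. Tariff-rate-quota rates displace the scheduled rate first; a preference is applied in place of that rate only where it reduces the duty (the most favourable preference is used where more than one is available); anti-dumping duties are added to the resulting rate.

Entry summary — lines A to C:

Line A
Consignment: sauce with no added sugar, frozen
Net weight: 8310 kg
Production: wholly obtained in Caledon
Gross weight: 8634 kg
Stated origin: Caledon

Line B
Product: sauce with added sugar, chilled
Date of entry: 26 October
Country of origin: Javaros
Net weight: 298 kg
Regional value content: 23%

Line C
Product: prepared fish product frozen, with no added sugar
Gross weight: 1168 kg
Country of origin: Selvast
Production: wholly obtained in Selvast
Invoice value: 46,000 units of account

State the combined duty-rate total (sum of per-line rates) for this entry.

129%

Line A: sauce → 17.3; frozen → 17.3.2; with no added sugar → 17.3.2.1. Scheduled 5%. quota on 17.3 exhausted → over-quota 38%; Caledon agreement on 17.3.3.2: 17.3.2.1 not covered. → 38%.
Line B: sauce → 17.3; chilled → 17.3.1; with added sugar → 17.3.1.1. Scheduled 34%. quota on 17.3 exhausted → over-quota 38%; Javaros agreement on 17.3: RVC < 40%. → 38%.
Line C: prepared fish product → 17.2; frozen → 17.2.1; with no added sugar → 17.2.1.1. Scheduled 27%. Selvast agreement on 17.3.3: 17.2.1.1 not covered; anti-dumping (Selvast, 17.2): +26%; total 27% + 26% = 53%. → 53%.
Sum: 38% + 38% + 53% = 129%.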